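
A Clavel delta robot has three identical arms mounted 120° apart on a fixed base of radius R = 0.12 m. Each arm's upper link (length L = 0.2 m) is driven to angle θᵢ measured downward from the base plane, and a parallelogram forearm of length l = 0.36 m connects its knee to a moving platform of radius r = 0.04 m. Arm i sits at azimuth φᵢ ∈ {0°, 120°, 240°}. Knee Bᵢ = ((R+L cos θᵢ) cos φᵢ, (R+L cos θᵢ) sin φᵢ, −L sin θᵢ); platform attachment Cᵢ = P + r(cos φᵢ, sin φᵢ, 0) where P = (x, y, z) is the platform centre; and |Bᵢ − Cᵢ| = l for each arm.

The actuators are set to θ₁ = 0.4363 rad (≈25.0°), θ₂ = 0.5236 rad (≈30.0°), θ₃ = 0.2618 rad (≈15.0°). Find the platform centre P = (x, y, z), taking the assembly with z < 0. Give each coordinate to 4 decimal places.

(-0.0066, -0.0374, -0.3220)

centre 1 = (0.2613·cos0.0°, 0.2613·sin0.0°, -0.0845) = (0.2613, 0.0000, -0.0845)
arm 2 at φ=120.0°: (R−r)+L cos θ2 = 0.2532;  centre 2 = (-0.1266, 0.2193, -0.1000)
φ3=240.0°: virtual centre (-0.1366, -0.2366, -0.0518), radius l
|centre ₂|²−|centre ₁|² = -0.0013;  |centre ₃|²−|centre ₁|² = 0.0019
linear system: -0.7757x+0.4386y = -0.0013−-0.0310z; -0.7957x+-0.4732y = 0.0019−0.0655z
det = 0.7160;  x = -0.0003+0.0197z,  y = -0.0035+0.1054z
quadratic in z: (1.0115)z²+(0.1580)z+(-0.0540)=0, √Δ=0.4935 → z ∈ {-0.3220, 0.1658}; z = -0.3220 (taking z<0)
x = -0.0066, y = -0.0374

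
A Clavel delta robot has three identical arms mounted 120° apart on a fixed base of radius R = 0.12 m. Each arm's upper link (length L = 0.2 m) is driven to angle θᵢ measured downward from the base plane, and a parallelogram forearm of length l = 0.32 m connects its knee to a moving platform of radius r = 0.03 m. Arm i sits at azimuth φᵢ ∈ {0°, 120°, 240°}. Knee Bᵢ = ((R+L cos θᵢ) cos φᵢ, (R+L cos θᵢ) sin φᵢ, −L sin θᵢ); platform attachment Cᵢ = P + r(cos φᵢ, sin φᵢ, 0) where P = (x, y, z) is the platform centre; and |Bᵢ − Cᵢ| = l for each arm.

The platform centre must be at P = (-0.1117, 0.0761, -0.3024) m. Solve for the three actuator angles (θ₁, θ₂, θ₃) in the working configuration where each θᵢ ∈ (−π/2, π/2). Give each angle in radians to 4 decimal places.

rotate P by −φ1: (-0.1117, 0.0761, -0.3024)
  e−x'=0.2017;  (l²−L²−(e−x')²−y'²−z²)/2L = -0.1888
  γ=atan2(-0.3024,0.2017)=-0.9826;  ψ=arccos(-0.5194)=2.1169;  θ1=γ+ψ≈1.1344
rotate P by −φ2: (0.1218, 0.0587, -0.3024)
  e−x'=-0.0318;  (l²−L²−(e−x')²−y'²−z²)/2L = -0.0837
  √(A²+B²)=0.3041;  θ2 = -1.6754+1.8498 ≈ 0.1744
rotate P by −φ3: (-0.0101, -0.1348, -0.3024)
  A=0.1001, B=-0.3024, C=(l²−L²−A²−y'²−z²)/(2L)=-0.1431
  γ=atan2(-0.3024,0.1001)=-1.2513;  ψ=arccos(-0.4491)=2.0366;  θ3=γ+ψ≈0.7853

θ₁ = 1.1344, θ₂ = 0.1744, θ₃ = 0.7853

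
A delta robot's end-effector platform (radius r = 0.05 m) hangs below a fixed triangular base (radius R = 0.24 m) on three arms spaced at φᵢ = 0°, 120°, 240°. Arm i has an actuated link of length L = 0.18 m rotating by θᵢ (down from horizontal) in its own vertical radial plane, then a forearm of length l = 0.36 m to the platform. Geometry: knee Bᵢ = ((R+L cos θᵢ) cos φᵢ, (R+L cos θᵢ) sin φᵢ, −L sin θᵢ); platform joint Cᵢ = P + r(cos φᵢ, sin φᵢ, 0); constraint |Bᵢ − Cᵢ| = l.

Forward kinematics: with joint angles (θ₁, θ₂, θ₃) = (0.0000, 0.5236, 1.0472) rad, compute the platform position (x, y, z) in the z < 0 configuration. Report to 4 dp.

(0.0673, 0.0501, -0.1883)

S1 = (0.3700·cos0.0°, 0.3700·sin0.0°, 0.0000) = (0.3700, 0.0000, 0.0000)
arm 2 at φ=120.0°: e+L cos θ2 = 0.3459;  S2 = (-0.1729, 0.2995, -0.0900)
S3 = (0.2800·cos240.0°, 0.2800·sin240.0°, -0.1559) = (-0.1400, -0.2425, -0.1559)
eliminate P² terms by subtracting sphere 1 from 2 and 3
[-1.0859 0.5991 -0.1800]·P = -0.0092;  [-1.0200 -0.4850 -0.3118]·P = -0.0342
det = 1.1377;  x = 0.0219+-0.2409z,  y = 0.0244+-0.1362z
into |P−S₁|² = l²: 1.0766z² + 0.1611z + -0.0078 = 0;  Δ = 0.0597;  z = -0.1883 or 0.0387 → z<0 root = -0.1883
x = 0.0673, y = 0.0501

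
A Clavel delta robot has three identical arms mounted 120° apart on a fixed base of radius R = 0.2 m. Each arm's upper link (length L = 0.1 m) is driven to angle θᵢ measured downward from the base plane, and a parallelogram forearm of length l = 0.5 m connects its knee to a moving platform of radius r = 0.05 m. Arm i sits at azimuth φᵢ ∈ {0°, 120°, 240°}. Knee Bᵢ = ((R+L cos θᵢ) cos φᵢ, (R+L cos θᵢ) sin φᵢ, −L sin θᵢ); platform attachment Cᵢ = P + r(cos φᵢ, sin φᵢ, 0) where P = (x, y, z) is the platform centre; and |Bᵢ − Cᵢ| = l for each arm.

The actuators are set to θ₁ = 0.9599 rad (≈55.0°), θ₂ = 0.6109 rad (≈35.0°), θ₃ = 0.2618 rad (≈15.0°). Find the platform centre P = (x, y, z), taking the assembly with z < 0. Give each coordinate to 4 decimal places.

φ1=0.0°: virtual centre (0.2074, 0.0000, -0.0819), radius l
φ2=120.0°: virtual centre (-0.1160, 0.2008, -0.0574), radius l
arm 3 at φ=240.0°: e+L cos θ3 = 0.2466;  S3 = (-0.1233, -0.2136, -0.0259)
|S₂|²−|S₁|² = 0.0074;  |S₃|²−|S₁|² = 0.0118
[-0.6466 0.4017 0.0491]·P = 0.0074;  [-0.6613 -0.4271 0.1121]·P = 0.0118
Cramer: x(z) = -0.0145+0.1218z;  y(z) = -0.0051+0.0738z
into |P−S₁|² = l²: 1.0203z² + 0.1090z + -0.1940 = 0;  Δ = 0.8037;  z = -0.4928 or 0.3859 → z<0 root = -0.4928
x = -0.0745, y = -0.0414

(-0.0745, -0.0414, -0.4928)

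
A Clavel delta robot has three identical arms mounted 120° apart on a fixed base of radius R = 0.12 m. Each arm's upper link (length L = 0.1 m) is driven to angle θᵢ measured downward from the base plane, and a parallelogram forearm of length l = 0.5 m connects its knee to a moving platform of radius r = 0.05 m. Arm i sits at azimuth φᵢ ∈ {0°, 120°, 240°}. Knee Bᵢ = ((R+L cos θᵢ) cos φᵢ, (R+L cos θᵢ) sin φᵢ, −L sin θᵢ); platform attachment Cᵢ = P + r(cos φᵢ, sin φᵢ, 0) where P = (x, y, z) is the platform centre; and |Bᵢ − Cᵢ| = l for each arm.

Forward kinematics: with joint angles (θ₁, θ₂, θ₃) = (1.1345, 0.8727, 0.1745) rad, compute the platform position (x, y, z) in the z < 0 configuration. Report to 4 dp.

centre 1 = (0.1123·cos0.0°, 0.1123·sin0.0°, -0.0906) = (0.1123, 0.0000, -0.0906)
centre 2 = (0.1343·cos120.0°, 0.1343·sin120.0°, -0.0766) = (-0.0671, 0.1163, -0.0766)
φ3=240.0°: virtual centre (-0.0842, -0.1459, -0.0174), radius l
eliminate P² terms by subtracting sphere 1 from 2 and 3
[-0.3588 0.2326 0.0281]·P = 0.0031;  [-0.3930 -0.2918 0.1465]·P = 0.0079
Cramer: x(z) = -0.0139+0.2155z;  y(z) = -0.0082+0.2119z
quadratic in z: (1.0914)z²+(0.1234)z+(-0.2258)=0, √Δ=1.0005 → z ∈ {-0.5149, 0.4018}; z = -0.5149 (taking z<0)
x = -0.1249, y = -0.1173

(-0.1249, -0.1173, -0.5149)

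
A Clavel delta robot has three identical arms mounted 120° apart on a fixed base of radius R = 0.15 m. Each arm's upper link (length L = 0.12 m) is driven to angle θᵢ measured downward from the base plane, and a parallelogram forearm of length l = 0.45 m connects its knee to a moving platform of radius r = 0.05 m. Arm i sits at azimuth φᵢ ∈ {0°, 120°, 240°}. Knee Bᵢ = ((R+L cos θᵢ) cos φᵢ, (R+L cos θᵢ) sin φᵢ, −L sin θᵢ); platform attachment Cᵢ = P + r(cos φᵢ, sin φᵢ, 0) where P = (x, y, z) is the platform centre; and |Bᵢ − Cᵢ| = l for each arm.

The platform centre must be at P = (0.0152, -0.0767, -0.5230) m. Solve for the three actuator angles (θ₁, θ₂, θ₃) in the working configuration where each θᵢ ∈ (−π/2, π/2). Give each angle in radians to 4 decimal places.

rotate P by −φ1: (0.0152, -0.0767, -0.5230)
  e−x'=0.0848;  (l²−L²−(e−x')²−y'²−z²)/2L = -0.4104
  √(A²+B²)=0.5298;  θ1 = -1.4101+2.4569 ≈ 1.0469
rotate P by −φ2: (-0.0740, 0.0252, -0.5230)
  A cos θ + B sin θ = C:  0.1740·cos θ + -0.5230·sin θ = -0.4848
  θ2 = atan2(B,A) + arccos(C/0.5512) = 1.3961
rotate P by −φ3: (0.0588, 0.0515, -0.5230)
  e−x'=0.0412;  (l²−L²−(e−x')²−y'²−z²)/2L = -0.3741
  γ=atan2(-0.5230,0.0412)=-1.4922;  ψ=arccos(-0.7130)=2.3646;  θ3=γ+ψ≈0.8724

θ₁ = 1.0469, θ₂ = 1.3961, θ₃ = 0.8724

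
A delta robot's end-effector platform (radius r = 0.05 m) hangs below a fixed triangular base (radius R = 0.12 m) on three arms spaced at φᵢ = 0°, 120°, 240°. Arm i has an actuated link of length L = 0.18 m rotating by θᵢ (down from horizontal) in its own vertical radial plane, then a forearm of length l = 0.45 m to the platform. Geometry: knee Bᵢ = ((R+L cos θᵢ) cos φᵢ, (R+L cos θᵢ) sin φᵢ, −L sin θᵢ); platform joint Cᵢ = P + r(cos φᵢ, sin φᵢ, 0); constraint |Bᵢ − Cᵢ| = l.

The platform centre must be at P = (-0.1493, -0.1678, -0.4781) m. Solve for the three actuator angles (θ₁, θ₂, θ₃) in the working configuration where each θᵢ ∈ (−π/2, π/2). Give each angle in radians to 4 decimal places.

θ₁ = 1.2217, θ₂ = 1.0471, θ₃ = 0.1744

rotate P by −φ1: (-0.1493, -0.1678, -0.4781)
  e−x'=0.2193;  (l²−L²−(e−x')²−y'²−z²)/2L = -0.3742
  θ1 = atan2(B,A) + arccos(C/0.5260) = 1.2217
rotate P by −φ2: (-0.0707, 0.2132, -0.4781)
  A cos θ + B sin θ = C:  0.1407·cos θ + -0.4781·sin θ = -0.3437
  θ2 = atan2(B,A) + arccos(C/0.4984) = 1.0471
rotate P by −φ3: (0.2200, -0.0454, -0.4781)
  A cos θ + B sin θ = C:  -0.1500·cos θ + -0.4781·sin θ = -0.2306
  θ3 = atan2(B,A) + arccos(C/0.5011) = 0.1744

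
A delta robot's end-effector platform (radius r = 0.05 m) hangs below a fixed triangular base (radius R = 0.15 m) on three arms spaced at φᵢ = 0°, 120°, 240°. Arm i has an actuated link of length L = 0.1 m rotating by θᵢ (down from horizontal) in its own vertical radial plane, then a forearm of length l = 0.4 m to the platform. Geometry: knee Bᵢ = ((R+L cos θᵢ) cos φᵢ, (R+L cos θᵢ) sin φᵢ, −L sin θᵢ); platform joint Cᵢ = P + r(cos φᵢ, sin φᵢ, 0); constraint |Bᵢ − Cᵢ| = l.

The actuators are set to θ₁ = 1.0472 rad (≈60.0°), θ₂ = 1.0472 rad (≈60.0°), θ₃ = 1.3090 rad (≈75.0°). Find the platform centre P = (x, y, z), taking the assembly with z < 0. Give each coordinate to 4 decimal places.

(0.0175, 0.0303, -0.4628)

S1 = (0.1500·cos0.0°, 0.1500·sin0.0°, -0.0866) = (0.1500, 0.0000, -0.0866)
φ2=120.0°: virtual centre (-0.0750, 0.1299, -0.0866), radius l
S3 = (0.1259·cos240.0°, 0.1259·sin240.0°, -0.0966) = (-0.0629, -0.1090, -0.0966)
eliminate P² terms by subtracting sphere 1 from 2 and 3
plane₁₂: -0.4500x+0.2598y+0.0000z = 0.0000
det = 0.2088;  x = 0.0060+-0.0249z,  y = 0.0104+-0.0431z
sphere 1 gives Az²+Bz+C=0 with A=1.0025, B=0.1795, C=-0.1317;  B²−4AC=0.5601;  roots -0.4628, 0.2838;  negative root z = -0.4628
x = 0.0175, y = 0.0303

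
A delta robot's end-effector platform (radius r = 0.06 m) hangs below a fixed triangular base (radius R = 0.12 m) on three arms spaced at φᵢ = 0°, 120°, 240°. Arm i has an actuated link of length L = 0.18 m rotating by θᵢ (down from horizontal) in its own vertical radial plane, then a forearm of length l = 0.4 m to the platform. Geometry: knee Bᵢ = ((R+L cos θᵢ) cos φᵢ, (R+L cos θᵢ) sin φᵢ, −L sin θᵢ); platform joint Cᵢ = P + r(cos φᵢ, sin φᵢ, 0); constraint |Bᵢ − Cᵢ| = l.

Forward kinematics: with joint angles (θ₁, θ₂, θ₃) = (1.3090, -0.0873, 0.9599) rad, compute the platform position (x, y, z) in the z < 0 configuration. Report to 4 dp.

φ1=0.0°: virtual centre (0.1066, 0.0000, -0.1739), radius l
arm 2 at φ=120.0°: ρ2 = 0.2393;  S2 = (-0.1197, 0.2073, 0.0157)
φ3=240.0°: virtual centre (-0.0816, -0.1414, -0.1474), radius l
eliminate P² terms by subtracting sphere 1 from 2 and 3
[-0.4525 0.4145 0.3791]·P = 0.0159;  [-0.3764 -0.2828 0.0528]·P = 0.0068
det = 0.2840;  x = -0.0258+0.4546z,  y = 0.0103+-0.4183z
quadratic in z: (1.3817)z²+(0.2188)z+(-0.1121)=0, √Δ=0.8171 → z ∈ {-0.3749, 0.2165}; z = -0.3749 (taking z<0)
x = -0.1962, y = 0.1671

(-0.1962, 0.1671, -0.3749)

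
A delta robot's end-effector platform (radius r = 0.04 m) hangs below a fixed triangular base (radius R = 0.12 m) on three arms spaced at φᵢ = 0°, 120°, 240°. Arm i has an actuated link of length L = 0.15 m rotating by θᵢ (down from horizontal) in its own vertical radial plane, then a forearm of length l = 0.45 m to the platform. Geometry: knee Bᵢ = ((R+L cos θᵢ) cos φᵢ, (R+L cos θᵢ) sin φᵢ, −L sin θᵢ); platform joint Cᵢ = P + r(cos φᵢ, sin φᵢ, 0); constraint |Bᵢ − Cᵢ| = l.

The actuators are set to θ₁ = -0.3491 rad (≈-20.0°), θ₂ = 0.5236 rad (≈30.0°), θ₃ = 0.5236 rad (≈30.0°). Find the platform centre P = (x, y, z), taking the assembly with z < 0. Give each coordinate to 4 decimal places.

(0.1554, 0.0000, -0.3939)

arm 1 at φ=0.0°: (R−r)+L cos θ1 = 0.2210;  O1 = (0.2210, 0.0000, 0.0513)
arm 2 at φ=120.0°: (R−r)+L cos θ2 = 0.2099;  O2 = (-0.1050, 0.1818, -0.0750)
arm 3 at φ=240.0°: (R−r)+L cos θ3 = 0.2099;  O3 = (-0.1050, -0.1818, -0.0750)
subtract pairs → two planes through P
linear system: -0.6518x+0.3636y = -0.0018−-0.2526z; -0.6518x+-0.3636y = -0.0018−-0.2526z
det = 0.4739;  x = 0.0027+-0.3876z,  y = 0.0000+0.0000z
into |P−O₁|² = l²: 1.1502z² + 0.0665z + -0.1522 = 0;  Δ = 0.7049;  z = -0.3939 or 0.3360 → z<0 root = -0.3939
x = 0.1554, y = 0.0000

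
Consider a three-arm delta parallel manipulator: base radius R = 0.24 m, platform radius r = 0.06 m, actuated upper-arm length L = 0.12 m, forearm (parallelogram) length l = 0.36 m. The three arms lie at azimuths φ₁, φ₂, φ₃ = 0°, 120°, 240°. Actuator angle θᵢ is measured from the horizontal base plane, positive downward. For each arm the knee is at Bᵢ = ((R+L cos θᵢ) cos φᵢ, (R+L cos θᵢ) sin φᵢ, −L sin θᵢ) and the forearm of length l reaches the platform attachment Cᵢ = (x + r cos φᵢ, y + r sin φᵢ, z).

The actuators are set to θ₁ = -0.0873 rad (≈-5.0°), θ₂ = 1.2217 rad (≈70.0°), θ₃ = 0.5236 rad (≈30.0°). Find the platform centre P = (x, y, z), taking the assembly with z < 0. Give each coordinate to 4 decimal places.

φ1=0.0°: virtual centre (0.2995, 0.0000, 0.0105), radius l
O2 = (0.2210·cos120.0°, 0.2210·sin120.0°, -0.1128) = (-0.1105, 0.1914, -0.1128)
arm 3 at φ=240.0°: e+L cos θ3 = 0.2839;  O3 = (-0.1420, -0.2459, -0.0600)
eliminate P² terms by subtracting sphere 1 from 2 and 3
[-0.8201 0.3829 -0.2464]·P = -0.0283;  [-0.8830 -0.4918 -0.1409]·P = -0.0056
Cramer: x(z) = 0.0216-0.2362z;  y(z) = -0.0274+0.1376z
quadratic in z: (1.0748)z²+(0.1028)z+(-0.0515)=0, √Δ=0.4817 → z ∈ {-0.2719, 0.1763}; z = -0.2719 (taking z<0)
x = 0.0859, y = -0.0649

(0.0859, -0.0649, -0.2719)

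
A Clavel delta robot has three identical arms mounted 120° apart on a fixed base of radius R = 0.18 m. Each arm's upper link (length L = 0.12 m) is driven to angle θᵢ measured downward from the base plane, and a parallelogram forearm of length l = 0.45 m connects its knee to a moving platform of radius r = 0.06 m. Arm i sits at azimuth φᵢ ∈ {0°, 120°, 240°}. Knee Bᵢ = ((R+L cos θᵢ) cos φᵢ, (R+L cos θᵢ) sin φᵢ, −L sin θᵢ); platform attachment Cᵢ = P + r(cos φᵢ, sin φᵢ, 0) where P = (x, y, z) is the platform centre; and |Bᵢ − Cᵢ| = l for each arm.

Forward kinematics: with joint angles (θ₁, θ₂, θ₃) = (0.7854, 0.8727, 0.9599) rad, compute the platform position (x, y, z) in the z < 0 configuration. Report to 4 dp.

(0.0218, 0.0127, -0.4957)

centre 1 = (0.2049·cos0.0°, 0.2049·sin0.0°, -0.0849) = (0.2049, 0.0000, -0.0849)
φ2=120.0°: virtual centre (-0.0986, 0.1707, -0.0919), radius l
centre 3 = (0.1888·cos240.0°, 0.1888·sin240.0°, -0.0983) = (-0.0944, -0.1635, -0.0983)
eliminate P² terms by subtracting sphere 1 from 2 and 3
[-0.6068 0.3414 -0.0142]·P = -0.0019;  [-0.5985 -0.3271 -0.0269]·P = -0.0038
det = 0.4028;  x = 0.0048+-0.0343z,  y = 0.0030+-0.0195z
quadratic in z: (1.0016)z²+(0.1833)z+(-0.1553)=0, √Δ=0.8097 → z ∈ {-0.4957, 0.3127}; z = -0.4957 (taking z<0)
x = 0.0218, y = 0.0127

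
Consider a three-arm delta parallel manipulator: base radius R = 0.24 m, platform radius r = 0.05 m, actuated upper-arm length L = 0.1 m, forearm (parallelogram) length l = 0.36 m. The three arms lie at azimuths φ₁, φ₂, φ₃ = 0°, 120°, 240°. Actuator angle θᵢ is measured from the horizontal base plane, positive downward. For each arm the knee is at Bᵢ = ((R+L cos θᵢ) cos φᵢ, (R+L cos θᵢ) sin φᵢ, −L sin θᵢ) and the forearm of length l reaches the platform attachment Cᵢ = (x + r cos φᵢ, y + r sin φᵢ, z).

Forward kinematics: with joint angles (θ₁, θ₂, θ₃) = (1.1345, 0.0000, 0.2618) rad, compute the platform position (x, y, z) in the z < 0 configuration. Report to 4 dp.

O1 = (0.2323·cos0.0°, 0.2323·sin0.0°, -0.0906) = (0.2323, 0.0000, -0.0906)
O2 = (0.2900·cos120.0°, 0.2900·sin120.0°, 0.0000) = (-0.1450, 0.2511, 0.0000)
O3 = (0.2866·cos240.0°, 0.2866·sin240.0°, -0.0259) = (-0.1433, -0.2482, -0.0259)
subtract pairs → two planes through P
[-0.7545 0.5023 0.1813]·P = 0.0219;  [-0.7511 -0.4964 0.1295]·P = 0.0206
det = 0.7518;  x = -0.0283+0.2062z,  y = 0.0012+-0.0511z
quadratic in z: (1.0451)z²+(0.0737)z+(-0.0535)=0, √Δ=0.4786 → z ∈ {-0.2642, 0.1937}; z = -0.2642 (taking z<0)
x = -0.0828, y = 0.0147

(-0.0828, 0.0147, -0.2642)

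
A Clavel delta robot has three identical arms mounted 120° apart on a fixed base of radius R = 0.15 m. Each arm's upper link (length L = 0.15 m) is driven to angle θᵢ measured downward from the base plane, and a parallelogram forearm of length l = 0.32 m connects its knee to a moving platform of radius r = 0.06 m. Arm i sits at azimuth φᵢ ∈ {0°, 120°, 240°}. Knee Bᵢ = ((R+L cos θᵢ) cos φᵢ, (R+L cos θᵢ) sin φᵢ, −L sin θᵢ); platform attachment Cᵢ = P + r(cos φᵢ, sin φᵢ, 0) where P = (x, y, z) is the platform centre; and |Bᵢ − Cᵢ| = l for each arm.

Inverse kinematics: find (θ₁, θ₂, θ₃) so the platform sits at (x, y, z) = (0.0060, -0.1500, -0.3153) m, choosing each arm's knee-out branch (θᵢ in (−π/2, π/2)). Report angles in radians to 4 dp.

θ₁ = 0.7854, θ₂ = 1.3091, θ₃ = 0.1743

arm 1 (φ=0.0°): x'=0.0060, y'=-0.1500
  A cos θ + B sin θ = C:  0.0840·cos θ + -0.3153·sin θ = -0.1636
  γ=atan2(-0.3153,0.0840)=-1.3104;  ψ=arccos(-0.5013)=2.0959;  θ1=γ+ψ≈0.7854
φ2=120.0° → target in arm frame (-0.1329, 0.0698)
  e−x'=0.2229;  (l²−L²−(e−x')²−y'²−z²)/2L = -0.2469
  θ2 = atan2(B,A) + arccos(C/0.3861) = 1.3091
rotate P by −φ3: (0.1269, 0.0802, -0.3153)
  e−x'=-0.0369;  (l²−L²−(e−x')²−y'²−z²)/2L = -0.0910
  √(A²+B²)=0.3175;  θ3 = -1.6873+1.8616 ≈ 0.1743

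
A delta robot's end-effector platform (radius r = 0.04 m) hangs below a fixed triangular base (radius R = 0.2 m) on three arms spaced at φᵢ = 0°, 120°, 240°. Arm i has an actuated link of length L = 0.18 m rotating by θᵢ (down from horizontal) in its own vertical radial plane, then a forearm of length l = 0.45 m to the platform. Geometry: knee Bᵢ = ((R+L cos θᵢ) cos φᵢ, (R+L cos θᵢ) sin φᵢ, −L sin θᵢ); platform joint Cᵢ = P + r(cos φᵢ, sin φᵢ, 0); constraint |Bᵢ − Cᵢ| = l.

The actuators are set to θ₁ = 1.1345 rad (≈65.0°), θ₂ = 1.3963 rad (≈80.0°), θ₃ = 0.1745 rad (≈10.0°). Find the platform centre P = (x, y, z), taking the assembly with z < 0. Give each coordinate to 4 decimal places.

(-0.0526, -0.1872, -0.4532)

φ1=0.0°: virtual centre (0.2361, 0.0000, -0.1631), radius l
centre 2 = (0.1913·cos120.0°, 0.1913·sin120.0°, -0.1773) = (-0.0956, 0.1656, -0.1773)
centre 3 = (0.3373·cos240.0°, 0.3373·sin240.0°, -0.0313) = (-0.1686, -0.2921, -0.0313)
subtract pairs → two planes through P
linear system: -0.6634x+0.3313y = -0.0143−-0.0283z; -0.8094x+-0.5842y = 0.0324−0.2638z
det = 0.6556;  x = -0.0036+0.1081z,  y = -0.0505+0.3018z
into |P−centre ₁|² = l²: 1.1028z² + 0.2440z + -0.1159 = 0;  Δ = 0.5708;  z = -0.4532 or 0.2319 → z<0 root = -0.4532
x = -0.0526, y = -0.1872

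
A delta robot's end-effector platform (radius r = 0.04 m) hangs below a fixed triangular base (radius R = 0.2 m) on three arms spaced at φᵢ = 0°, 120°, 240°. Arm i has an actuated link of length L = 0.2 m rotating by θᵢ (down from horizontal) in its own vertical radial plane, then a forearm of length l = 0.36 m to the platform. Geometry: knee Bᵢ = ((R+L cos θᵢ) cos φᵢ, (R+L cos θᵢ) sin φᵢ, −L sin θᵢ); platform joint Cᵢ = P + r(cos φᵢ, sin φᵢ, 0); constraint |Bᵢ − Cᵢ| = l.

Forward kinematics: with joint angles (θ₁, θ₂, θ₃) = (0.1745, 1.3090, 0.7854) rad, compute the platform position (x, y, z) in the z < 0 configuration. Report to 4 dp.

arm 1 at φ=0.0°: ρ1 = 0.3570;  S1 = (0.3570, 0.0000, -0.0347)
φ2=120.0°: virtual centre (-0.1059, 0.1834, -0.1932), radius l
φ3=240.0°: virtual centre (-0.1507, -0.2610, -0.1414), radius l
|S₂|²−|S₁|² = -0.0465;  |S₃|²−|S₁|² = -0.0178
plane₁₂: -0.9257x+0.3668y+-0.3169z = -0.0465
det = 0.8557;  x = 0.0360+-0.2848z,  y = -0.0359+0.1452z
sphere 1 gives Az²+Bz+C=0 with A=1.1022, B=0.2419, C=-0.0241;  B²−4AC=0.1646;  roots -0.2938, 0.0743;  negative root z = -0.2938
x = 0.1196, y = -0.0786

(0.1196, -0.0786, -0.2938)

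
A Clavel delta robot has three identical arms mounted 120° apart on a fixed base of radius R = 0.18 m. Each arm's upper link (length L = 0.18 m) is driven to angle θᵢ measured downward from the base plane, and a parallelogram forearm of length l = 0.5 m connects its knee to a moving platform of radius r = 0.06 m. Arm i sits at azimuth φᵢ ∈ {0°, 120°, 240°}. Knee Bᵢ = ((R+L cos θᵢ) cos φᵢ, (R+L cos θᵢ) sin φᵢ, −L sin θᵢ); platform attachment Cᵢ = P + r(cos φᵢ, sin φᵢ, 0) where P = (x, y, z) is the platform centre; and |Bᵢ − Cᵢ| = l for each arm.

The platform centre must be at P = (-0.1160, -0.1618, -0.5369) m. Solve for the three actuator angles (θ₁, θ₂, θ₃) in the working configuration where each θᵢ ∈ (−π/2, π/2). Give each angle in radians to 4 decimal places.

θ₁ = 1.2215, θ₂ = 1.1343, θ₃ = 0.2616

φ1=0.0° → target in arm frame (-0.1160, -0.1618)
  A cos θ + B sin θ = C:  0.2360·cos θ + -0.5369·sin θ = -0.4237
  γ=atan2(-0.5369,0.2360)=-1.1567;  ψ=arccos(-0.7225)=2.3782;  θ1=γ+ψ≈1.2215
φ2=120.0° → target in arm frame (-0.0821, 0.1814)
  A cos θ + B sin θ = C:  0.2021·cos θ + -0.5369·sin θ = -0.4011
  γ=atan2(-0.5369,0.2021)=-1.2107;  ψ=arccos(-0.6992)=2.3451;  θ2=γ+ψ≈1.1343
rotate P by −φ3: (0.1981, -0.0196, -0.5369)
  A=-0.0781, B=-0.5369, C=(l²−L²−A²−y'²−z²)/(2L)=-0.2143
  √(A²+B²)=0.5426;  θ3 = -1.7153+1.9768 ≈ 0.2616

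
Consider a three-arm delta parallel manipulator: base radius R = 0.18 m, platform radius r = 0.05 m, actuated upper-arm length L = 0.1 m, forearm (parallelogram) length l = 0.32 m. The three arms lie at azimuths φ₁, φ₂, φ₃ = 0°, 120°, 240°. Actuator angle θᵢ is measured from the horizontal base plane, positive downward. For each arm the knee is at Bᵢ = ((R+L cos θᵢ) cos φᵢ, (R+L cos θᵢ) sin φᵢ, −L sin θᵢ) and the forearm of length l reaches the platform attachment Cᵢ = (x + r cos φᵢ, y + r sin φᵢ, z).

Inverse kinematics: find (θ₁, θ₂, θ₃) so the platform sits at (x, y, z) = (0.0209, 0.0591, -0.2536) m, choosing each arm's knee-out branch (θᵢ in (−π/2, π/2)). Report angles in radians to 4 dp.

θ₁ = 0.1743, θ₂ = 0.0001, θ₃ = 0.7855

arm 1 (φ=0.0°): x'=0.0209, y'=0.0591
  A cos θ + B sin θ = C:  0.1091·cos θ + -0.2536·sin θ = 0.0635
  √(A²+B²)=0.2761;  θ1 = -1.1645+1.3389 ≈ 0.1743
arm 2 (φ=120.0°): x'=0.0407, y'=-0.0476
  e−x'=0.0893;  (l²−L²−(e−x')²−y'²−z²)/2L = 0.0892
  γ=atan2(-0.2536,0.0893)=-1.2323;  ψ=arccos(0.3319)=1.2325;  θ2=γ+ψ≈0.0001
rotate P by −φ3: (-0.0616, -0.0115, -0.2536)
  A=0.1916, B=-0.2536, C=(l²−L²−A²−y'²−z²)/(2L)=-0.0438
  θ3 = atan2(B,A) + arccos(C/0.3179) = 0.7855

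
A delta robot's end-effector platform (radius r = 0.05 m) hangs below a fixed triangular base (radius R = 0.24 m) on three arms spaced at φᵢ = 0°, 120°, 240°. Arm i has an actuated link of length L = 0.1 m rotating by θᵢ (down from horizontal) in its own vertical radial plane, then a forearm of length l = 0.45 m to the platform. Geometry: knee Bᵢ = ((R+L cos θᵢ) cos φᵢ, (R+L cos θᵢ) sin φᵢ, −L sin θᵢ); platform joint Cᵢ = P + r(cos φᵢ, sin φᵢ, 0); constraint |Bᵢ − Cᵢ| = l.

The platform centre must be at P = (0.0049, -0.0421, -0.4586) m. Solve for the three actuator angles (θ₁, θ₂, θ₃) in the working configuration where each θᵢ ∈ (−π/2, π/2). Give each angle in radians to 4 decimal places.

θ₁ = 0.9593, θ₂ = 1.2213, θ₃ = 0.7853

arm 1 (φ=0.0°): x'=0.0049, y'=-0.0421
  A=0.1851, B=-0.4586, C=(l²−L²−A²−y'²−z²)/(2L)=-0.2692
  γ=atan2(-0.4586,0.1851)=-1.1872;  ψ=arccos(-0.5444)=2.1465;  θ1=γ+ψ≈0.9593
arm 2 (φ=120.0°): x'=-0.0389, y'=0.0168
  A=0.2289, B=-0.4586, C=(l²−L²−A²−y'²−z²)/(2L)=-0.3525
  θ2 = atan2(B,A) + arccos(C/0.5126) = 1.2213
rotate P by −φ3: (0.0340, 0.0253, -0.4586)
  e−x'=0.1560;  (l²−L²−(e−x')²−y'²−z²)/2L = -0.2139
  γ=atan2(-0.4586,0.1560)=-1.2429;  ψ=arccos(-0.4416)=2.0282;  θ3=γ+ψ≈0.7853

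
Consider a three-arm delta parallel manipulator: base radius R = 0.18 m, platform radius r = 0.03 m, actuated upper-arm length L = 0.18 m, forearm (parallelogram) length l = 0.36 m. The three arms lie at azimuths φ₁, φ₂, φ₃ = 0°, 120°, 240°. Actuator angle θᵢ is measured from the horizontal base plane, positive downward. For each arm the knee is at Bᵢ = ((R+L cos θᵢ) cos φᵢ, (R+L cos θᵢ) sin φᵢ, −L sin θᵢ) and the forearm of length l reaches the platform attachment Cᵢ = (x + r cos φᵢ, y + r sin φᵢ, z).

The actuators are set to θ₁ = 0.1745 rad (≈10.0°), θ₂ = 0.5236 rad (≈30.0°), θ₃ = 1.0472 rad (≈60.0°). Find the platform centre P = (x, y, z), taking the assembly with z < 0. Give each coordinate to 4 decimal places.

arm 1 at φ=0.0°: ρ1 = 0.3273;  S1 = (0.3273, 0.0000, -0.0313)
S2 = (0.3059·cos120.0°, 0.3059·sin120.0°, -0.0900) = (-0.1529, 0.2649, -0.0900)
arm 3 at φ=240.0°: ρ3 = 0.2400;  S3 = (-0.1200, -0.2078, -0.1559)
subtract pairs → two planes through P
linear system: -0.9604x+0.5298y = -0.0064−-0.1175z; -0.8945x+-0.4157y = -0.0262−-0.2493z
det = 0.8732;  x = 0.0189+-0.2072z,  y = 0.0222+-0.1538z
into |P−S₁|² = l²: 1.0666z² + 0.1834z + -0.0331 = 0;  Δ = 0.1747;  z = -0.2819 or 0.1100 → z<0 root = -0.2819
x = 0.0774, y = 0.0656

(0.0774, 0.0656, -0.2819)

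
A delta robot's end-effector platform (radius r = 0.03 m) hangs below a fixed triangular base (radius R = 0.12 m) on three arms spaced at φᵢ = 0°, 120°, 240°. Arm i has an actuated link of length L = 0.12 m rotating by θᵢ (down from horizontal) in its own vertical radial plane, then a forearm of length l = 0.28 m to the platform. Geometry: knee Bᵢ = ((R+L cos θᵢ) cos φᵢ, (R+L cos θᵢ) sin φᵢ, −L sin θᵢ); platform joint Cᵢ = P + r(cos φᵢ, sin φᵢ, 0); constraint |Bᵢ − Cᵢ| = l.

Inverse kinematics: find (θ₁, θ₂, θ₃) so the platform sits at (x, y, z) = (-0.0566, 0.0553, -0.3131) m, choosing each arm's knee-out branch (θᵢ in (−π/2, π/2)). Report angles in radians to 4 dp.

arm 1 (φ=0.0°): x'=-0.0566, y'=0.0553
  A cos θ + B sin θ = C:  0.1466·cos θ + -0.3131·sin θ = -0.2441
  γ=atan2(-0.3131,0.1466)=-1.1329;  ψ=arccos(-0.7060)=2.3547;  θ1=γ+ψ≈1.2218
rotate P by −φ2: (0.0762, 0.0214, -0.3131)
  A=0.0138, B=-0.3131, C=(l²−L²−A²−y'²−z²)/(2L)=-0.1445
  √(A²+B²)=0.3134;  θ2 = -1.5267+2.0500 ≈ 0.5233
φ3=240.0° → target in arm frame (-0.0196, -0.0767)
  e−x'=0.1096;  (l²−L²−(e−x')²−y'²−z²)/2L = -0.2163
  √(A²+B²)=0.3317;  θ3 = -1.2341+2.2812 ≈ 1.0471

θ₁ = 1.2218, θ₂ = 0.5233, θ₃ = 1.0471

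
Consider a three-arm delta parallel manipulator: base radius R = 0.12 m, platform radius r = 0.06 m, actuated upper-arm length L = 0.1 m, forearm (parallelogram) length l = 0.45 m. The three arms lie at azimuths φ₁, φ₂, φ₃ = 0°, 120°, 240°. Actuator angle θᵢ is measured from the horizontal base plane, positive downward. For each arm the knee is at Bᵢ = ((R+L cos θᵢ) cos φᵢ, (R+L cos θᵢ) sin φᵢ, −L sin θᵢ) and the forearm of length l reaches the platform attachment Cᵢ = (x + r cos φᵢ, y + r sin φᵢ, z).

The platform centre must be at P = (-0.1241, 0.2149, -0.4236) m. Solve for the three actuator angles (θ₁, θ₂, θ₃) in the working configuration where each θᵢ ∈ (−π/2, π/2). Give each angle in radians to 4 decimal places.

rotate P by −φ1: (-0.1241, 0.2149, -0.4236)
  e−x'=0.1841;  (l²−L²−(e−x')²−y'²−z²)/2L = -0.3351
  θ1 = atan2(B,A) + arccos(C/0.4619) = 1.2216
arm 2 (φ=120.0°): x'=0.2482, y'=0.0000
  A cos θ + B sin θ = C:  -0.1882·cos θ + -0.4236·sin θ = -0.1117
  θ2 = atan2(B,A) + arccos(C/0.4635) = -0.1746
φ3=240.0° → target in arm frame (-0.1241, -0.2149)
  A=0.1841, B=-0.4236, C=(l²−L²−A²−y'²−z²)/(2L)=-0.3350
  √(A²+B²)=0.4619;  θ3 = -1.1609+2.3824 ≈ 1.2215

θ₁ = 1.2216, θ₂ = -0.1746, θ₃ = 1.2215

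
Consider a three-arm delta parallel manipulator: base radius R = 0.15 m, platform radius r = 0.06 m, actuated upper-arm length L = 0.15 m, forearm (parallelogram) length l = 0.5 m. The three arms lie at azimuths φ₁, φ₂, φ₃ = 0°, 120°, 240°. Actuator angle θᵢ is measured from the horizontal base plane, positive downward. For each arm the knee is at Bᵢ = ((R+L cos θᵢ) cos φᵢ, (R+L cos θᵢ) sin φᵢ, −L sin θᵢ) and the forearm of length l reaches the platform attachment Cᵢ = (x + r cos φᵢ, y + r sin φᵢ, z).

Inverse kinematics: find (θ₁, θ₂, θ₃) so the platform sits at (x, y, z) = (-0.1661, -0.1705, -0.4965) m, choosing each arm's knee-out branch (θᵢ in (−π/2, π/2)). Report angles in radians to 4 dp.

θ₁ = 1.2216, θ₂ = 0.9599, θ₃ = 0.0002

rotate P by −φ1: (-0.1661, -0.1705, -0.4965)
  A cos θ + B sin θ = C:  0.2561·cos θ + -0.4965·sin θ = -0.3789
  θ1 = atan2(B,A) + arccos(C/0.5587) = 1.2216
φ2=120.0° → target in arm frame (-0.0646, 0.2291)
  e−x'=0.1546;  (l²−L²−(e−x')²−y'²−z²)/2L = -0.3180
  √(A²+B²)=0.5200;  θ2 = -1.2689+2.2288 ≈ 0.9599
φ3=240.0° → target in arm frame (0.2307, -0.0586)
  e−x'=-0.1407;  (l²−L²−(e−x')²−y'²−z²)/2L = -0.1408
  √(A²+B²)=0.5161;  θ3 = -1.8470+1.8472 ≈ 0.0002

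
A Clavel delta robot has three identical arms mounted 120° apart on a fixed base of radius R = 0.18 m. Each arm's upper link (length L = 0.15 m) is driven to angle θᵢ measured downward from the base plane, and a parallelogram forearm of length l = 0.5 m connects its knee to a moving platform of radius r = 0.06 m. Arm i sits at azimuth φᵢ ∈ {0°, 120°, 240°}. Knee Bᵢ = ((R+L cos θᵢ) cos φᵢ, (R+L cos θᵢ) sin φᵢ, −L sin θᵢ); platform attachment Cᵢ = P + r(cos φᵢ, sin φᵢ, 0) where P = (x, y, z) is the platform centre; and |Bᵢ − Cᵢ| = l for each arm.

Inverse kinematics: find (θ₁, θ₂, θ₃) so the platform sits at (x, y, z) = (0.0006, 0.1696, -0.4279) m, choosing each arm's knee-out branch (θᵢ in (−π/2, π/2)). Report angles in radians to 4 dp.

θ₁ = 0.2618, θ₂ = -0.3491, θ₃ = 0.7853

rotate P by −φ1: (0.0006, 0.1696, -0.4279)
  A=0.1194, B=-0.4279, C=(l²−L²−A²−y'²−z²)/(2L)=0.0046
  γ=atan2(-0.4279,0.1194)=-1.2987;  ψ=arccos(0.0104)=1.5604;  θ1=γ+ψ≈0.2618
arm 2 (φ=120.0°): x'=0.1466, y'=-0.0853
  e−x'=-0.0266;  (l²−L²−(e−x')²−y'²−z²)/2L = 0.1214
  θ2 = atan2(B,A) + arccos(C/0.4287) = -0.3491
arm 3 (φ=240.0°): x'=-0.1472, y'=-0.0843
  e−x'=0.2672;  (l²−L²−(e−x')²−y'²−z²)/2L = -0.1136
  θ3 = atan2(B,A) + arccos(C/0.5045) = 0.7853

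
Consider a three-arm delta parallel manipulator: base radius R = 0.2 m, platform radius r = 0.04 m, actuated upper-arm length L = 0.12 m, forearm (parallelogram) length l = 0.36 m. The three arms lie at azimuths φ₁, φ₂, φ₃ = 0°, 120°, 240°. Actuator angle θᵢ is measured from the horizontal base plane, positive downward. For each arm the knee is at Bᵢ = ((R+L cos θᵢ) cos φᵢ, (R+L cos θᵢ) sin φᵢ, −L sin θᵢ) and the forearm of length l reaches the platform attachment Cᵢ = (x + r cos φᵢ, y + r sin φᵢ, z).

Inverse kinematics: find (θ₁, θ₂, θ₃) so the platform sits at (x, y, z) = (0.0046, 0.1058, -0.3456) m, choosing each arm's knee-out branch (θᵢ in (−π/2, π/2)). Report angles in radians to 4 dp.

θ₁ = 0.8729, θ₂ = 0.3495, θ₃ = 1.3964

arm 1 (φ=0.0°): x'=0.0046, y'=0.1058
  e−x'=0.1554;  (l²−L²−(e−x')²−y'²−z²)/2L = -0.1649
  √(A²+B²)=0.3789;  θ1 = -1.1482+2.0211 ≈ 0.8729
rotate P by −φ2: (0.0893, -0.0569, -0.3456)
  e−x'=0.0707;  (l²−L²−(e−x')²−y'²−z²)/2L = -0.0520
  √(A²+B²)=0.3528;  θ2 = -1.3691+1.7186 ≈ 0.3495
rotate P by −φ3: (-0.0939, -0.0489, -0.3456)
  e−x'=0.2539;  (l²−L²−(e−x')²−y'²−z²)/2L = -0.2963
  γ=atan2(-0.3456,0.2539)=-0.9371;  ψ=arccos(-0.6909)=2.3335;  θ3=γ+ψ≈1.3964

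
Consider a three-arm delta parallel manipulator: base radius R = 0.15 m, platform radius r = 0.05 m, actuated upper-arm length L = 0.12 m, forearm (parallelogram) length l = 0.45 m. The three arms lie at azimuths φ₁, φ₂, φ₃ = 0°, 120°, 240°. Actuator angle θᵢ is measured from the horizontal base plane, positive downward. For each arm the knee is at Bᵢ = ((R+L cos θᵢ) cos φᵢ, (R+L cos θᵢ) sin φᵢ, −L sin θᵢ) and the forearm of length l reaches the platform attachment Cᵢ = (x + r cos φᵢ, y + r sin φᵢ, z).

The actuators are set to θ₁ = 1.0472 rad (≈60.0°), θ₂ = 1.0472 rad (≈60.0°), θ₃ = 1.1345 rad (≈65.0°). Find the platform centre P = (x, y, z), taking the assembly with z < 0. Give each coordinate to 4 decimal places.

(0.0075, 0.0131, -0.5271)

φ1=0.0°: virtual centre (0.1600, 0.0000, -0.1039), radius l
arm 2 at φ=120.0°: ρ2 = 0.1600;  O2 = (-0.0800, 0.1386, -0.1039)
arm 3 at φ=240.0°: ρ3 = 0.1507;  O3 = (-0.0754, -0.1305, -0.1088)
eliminate P² terms by subtracting sphere 1 from 2 and 3
linear system: -0.4800x+0.2771y = 0.0000−0.0000z; -0.4707x+-0.2610y = -0.0019−-0.0097z
Cramer: x(z) = 0.0020-0.0105z;  y(z) = 0.0035-0.0182z
quadratic in z: (1.0004)z²+(0.2110)z+(-0.1667)=0, √Δ=0.8436 → z ∈ {-0.5271, 0.3162}; z = -0.5271 (taking z<0)
x = 0.0075, y = 0.0131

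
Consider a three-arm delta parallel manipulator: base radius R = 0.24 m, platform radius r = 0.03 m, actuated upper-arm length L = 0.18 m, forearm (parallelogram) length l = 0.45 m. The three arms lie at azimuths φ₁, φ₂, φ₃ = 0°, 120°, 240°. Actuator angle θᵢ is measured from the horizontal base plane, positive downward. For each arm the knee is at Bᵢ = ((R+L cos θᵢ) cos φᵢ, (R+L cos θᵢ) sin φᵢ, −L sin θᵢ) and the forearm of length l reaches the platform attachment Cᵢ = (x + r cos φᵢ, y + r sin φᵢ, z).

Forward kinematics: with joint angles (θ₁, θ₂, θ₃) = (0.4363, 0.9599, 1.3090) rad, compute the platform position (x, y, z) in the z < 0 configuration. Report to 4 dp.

(0.1102, 0.0539, -0.4373)

S1 = (0.3731·cos0.0°, 0.3731·sin0.0°, -0.0761) = (0.3731, 0.0000, -0.0761)
S2 = (0.3132·cos120.0°, 0.3132·sin120.0°, -0.1474) = (-0.1566, 0.2713, -0.1474)
φ3=240.0°: virtual centre (-0.1283, -0.2222, -0.1739), radius l
|S₂|²−|S₁|² = -0.0252;  |S₃|²−|S₁|² = -0.0490
linear system: -1.0595x+0.5426y = -0.0252−-0.1428z; -1.0029x+-0.4444y = -0.0490−-0.1956z
det = 1.0150;  x = 0.0372+-0.1671z,  y = 0.0262+-0.0631z
sphere 1 gives Az²+Bz+C=0 with A=1.0319, B=0.2611, C=-0.0832;  B²−4AC=0.4114;  roots -0.4373, 0.1843;  negative root z = -0.4373
x = 0.1102, y = 0.0539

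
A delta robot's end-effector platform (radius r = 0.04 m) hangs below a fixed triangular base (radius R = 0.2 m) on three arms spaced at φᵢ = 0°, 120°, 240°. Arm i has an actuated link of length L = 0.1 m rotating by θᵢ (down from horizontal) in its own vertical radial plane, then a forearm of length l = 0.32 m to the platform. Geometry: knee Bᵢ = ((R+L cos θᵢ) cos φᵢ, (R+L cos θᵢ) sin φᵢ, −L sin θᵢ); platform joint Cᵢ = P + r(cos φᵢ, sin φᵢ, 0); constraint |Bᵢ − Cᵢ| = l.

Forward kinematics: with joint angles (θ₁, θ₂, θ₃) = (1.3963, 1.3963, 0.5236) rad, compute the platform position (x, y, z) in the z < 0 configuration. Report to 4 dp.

(-0.0399, -0.0691, -0.3231)

centre 1 = (0.1774·cos0.0°, 0.1774·sin0.0°, -0.0985) = (0.1774, 0.0000, -0.0985)
centre 2 = (0.1774·cos120.0°, 0.1774·sin120.0°, -0.0985) = (-0.0887, 0.1536, -0.0985)
centre 3 = (0.2466·cos240.0°, 0.2466·sin240.0°, -0.0500) = (-0.1233, -0.2136, -0.0500)
eliminate P² terms by subtracting sphere 1 from 2 and 3
linear system: -0.5321x+0.3072y = 0.0000−0.0000z; -0.6013x+-0.4271y = 0.0222−0.0970z
Cramer: x(z) = -0.0165+0.0723z;  y(z) = -0.0286+0.1252z
sphere 1 gives Az²+Bz+C=0 with A=1.0209, B=0.1618, C=-0.0543;  B²−4AC=0.2479;  roots -0.3231, 0.1646;  negative root z = -0.3231
x = -0.0399, y = -0.0691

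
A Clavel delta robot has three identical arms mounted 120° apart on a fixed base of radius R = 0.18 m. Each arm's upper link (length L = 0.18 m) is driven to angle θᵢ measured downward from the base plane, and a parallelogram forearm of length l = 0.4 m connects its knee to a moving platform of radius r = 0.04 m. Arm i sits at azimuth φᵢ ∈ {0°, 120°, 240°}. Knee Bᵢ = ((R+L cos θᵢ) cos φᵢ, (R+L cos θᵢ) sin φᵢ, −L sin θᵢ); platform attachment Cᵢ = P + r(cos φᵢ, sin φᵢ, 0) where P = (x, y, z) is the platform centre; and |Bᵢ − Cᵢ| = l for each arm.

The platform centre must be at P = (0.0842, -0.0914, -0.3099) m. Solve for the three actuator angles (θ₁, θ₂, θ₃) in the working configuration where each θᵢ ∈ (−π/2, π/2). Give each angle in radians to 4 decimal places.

θ₁ = -0.0001, θ₂ = 0.9599, θ₃ = 0.2620

rotate P by −φ1: (0.0842, -0.0914, -0.3099)
  A cos θ + B sin θ = C:  0.0558·cos θ + -0.3099·sin θ = 0.0558
  √(A²+B²)=0.3149;  θ1 = -1.3926+1.3926 ≈ -0.0001
rotate P by −φ2: (-0.1213, -0.0272, -0.3099)
  e−x'=0.2613;  (l²−L²−(e−x')²−y'²−z²)/2L = -0.1040
  γ=atan2(-0.3099,0.2613)=-0.8704;  ψ=arccos(-0.2565)=1.8302;  θ2=γ+ψ≈0.9599
φ3=240.0° → target in arm frame (0.0371, 0.1186)
  A cos θ + B sin θ = C:  0.1029·cos θ + -0.3099·sin θ = 0.0191
  θ3 = atan2(B,A) + arccos(C/0.3266) = 0.2620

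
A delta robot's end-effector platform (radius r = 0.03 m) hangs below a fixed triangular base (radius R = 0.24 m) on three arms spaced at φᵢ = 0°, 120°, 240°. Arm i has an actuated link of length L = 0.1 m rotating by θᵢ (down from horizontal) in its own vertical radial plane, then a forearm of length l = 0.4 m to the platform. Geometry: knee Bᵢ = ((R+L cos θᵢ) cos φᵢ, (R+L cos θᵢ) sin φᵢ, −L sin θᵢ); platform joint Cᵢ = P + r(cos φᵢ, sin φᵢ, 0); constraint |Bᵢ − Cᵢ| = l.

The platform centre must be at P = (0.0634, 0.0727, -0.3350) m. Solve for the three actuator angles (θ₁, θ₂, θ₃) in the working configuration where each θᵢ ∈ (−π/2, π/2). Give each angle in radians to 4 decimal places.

φ1=0.0° → target in arm frame (0.0634, 0.0727)
  A=0.1466, B=-0.3350, C=(l²−L²−A²−y'²−z²)/(2L)=0.0550
  θ1 = atan2(B,A) + arccos(C/0.3657) = 0.2615
arm 2 (φ=120.0°): x'=0.0313, y'=-0.0913
  A cos θ + B sin θ = C:  0.1787·cos θ + -0.3350·sin θ = -0.0125
  √(A²+B²)=0.3797;  θ2 = -1.0807+1.6037 ≈ 0.5231
φ3=240.0° → target in arm frame (-0.0947, 0.0186)
  A=0.3047, B=-0.3350, C=(l²−L²−A²−y'²−z²)/(2L)=-0.2769
  γ=atan2(-0.3350,0.3047)=-0.8328;  ψ=arccos(-0.6116)=2.2289;  θ3=γ+ψ≈1.3961

θ₁ = 0.2615, θ₂ = 0.5231, θ₃ = 1.3961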